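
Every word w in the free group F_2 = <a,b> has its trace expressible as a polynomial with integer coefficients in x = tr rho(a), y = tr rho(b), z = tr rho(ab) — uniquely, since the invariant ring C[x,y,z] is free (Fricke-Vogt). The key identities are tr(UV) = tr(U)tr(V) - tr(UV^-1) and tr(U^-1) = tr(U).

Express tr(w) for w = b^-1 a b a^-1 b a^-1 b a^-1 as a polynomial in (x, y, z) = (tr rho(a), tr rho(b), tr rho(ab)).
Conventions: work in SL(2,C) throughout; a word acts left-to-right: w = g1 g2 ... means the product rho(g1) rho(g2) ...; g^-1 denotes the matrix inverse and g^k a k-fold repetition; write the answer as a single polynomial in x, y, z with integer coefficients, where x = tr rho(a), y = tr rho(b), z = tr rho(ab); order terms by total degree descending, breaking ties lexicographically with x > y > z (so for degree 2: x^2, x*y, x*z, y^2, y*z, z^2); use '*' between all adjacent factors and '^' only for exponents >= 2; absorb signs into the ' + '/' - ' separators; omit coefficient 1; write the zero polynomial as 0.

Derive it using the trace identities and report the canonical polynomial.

-x^3*y^3*z + x^4*y^2 + x^2*y^4 + 3*x^2*y^2*z^2 - 2*x^3*y*z - 2*x*y^3*z - 3*x*y*z^3 - 3*x^2*y^2 + x^2*z^2 + y^2*z^2 + z^4 + 7*x*y*z - x^2 - y^2 - 4*z^2 + 2

tr(b^2) = tr(b) * tr(b) - tr(1) = y^2 - 2
tr(b^2 a) = tr(b) * tr(a b) - tr(a) = y*z - x
tr(b a^-1 b) = tr(b^2) * tr(a) - tr(b^2 a) = x*y^2 - y*z - x
tr(a^2 b) = tr(a) * tr(b a) - tr(b) = x*z - y
tr(a^2) = tr(a) * tr(a) - tr(1) = x^2 - 2
tr(a^2 b^2) = tr(b) * tr(a^2 b) - tr(a^2) = x*y*z - x^2 - y^2 + 2
tr(b^2 a^2 b) = tr(b) * tr(a^2 b^2) - tr(a^2 b) = x*y^2*z - x^2*y - y^3 - x*z + 3*y
tr(b a b a) = tr(b a) * tr(b a) - tr(1) = z^2 - 2
tr(a^2 b a b) = tr(a) * tr(b a b a) - tr(b a b) = x*z^2 - y*z - x
tr(a^2 b a) = tr(a) * tr(b a^2) - tr(b a) = x^2*z - x*y - z
tr(b^2 a^2 b a) = tr(b) * tr(a^2 b a b) - tr(a^2 b a) = x*y*z^2 - x^2*z - y^2*z + z
tr(a b a^-1 b^2 a) = tr(b^2 a^2 b) * tr(a) - tr(b^2 a^2 b a) = x^2*y^2*z - x^3*y - x*y^3 - x*y*z^2 + y^2*z + 3*x*y - z
tr(b a b a b) = tr(b) * tr(a b a b) - tr(a b a) = y*z^2 - x*z - y
tr(b^2 a b a b) = tr(b) * tr(b a b a b) - tr(b a b a) = y^2*z^2 - x*y*z - y^2 - z^2 + 2
tr(a b a b a b) = tr(a b) * tr(a b a b) - tr(a^-1 b^-1) = z^3 - 3*z
tr(b^2 a b a b a) = tr(b) * tr(a b a b a b) - tr(a b a b a) = y*z^3 - x*z^2 - 2*y*z + x
tr(a b a^-1 b^2 a b) = tr(b^2 a b a b) * tr(a) - tr(b^2 a b a b a) = x*y^2*z^2 - x^2*y*z - y*z^3 - x*y^2 + 2*y*z + x
tr(b a b^-1 a b a^-1 b) = tr(a b a^-1 b^2 a) * tr(b) - tr(a b a^-1 b^2 a b) = x^2*y^3*z - x^3*y^2 - x*y^4 - 2*x*y^2*z^2 + x^2*y*z + y^3*z + y*z^3 + 4*x*y^2 - 3*y*z - x
tr(b^2 a b) = tr(b) * tr(b a b) - tr(b a) = y^2*z - x*y - z
tr(a b^2 a b a) = tr(a) * tr(b^2 a b a) - tr(b^2 a b) = x*y*z^2 - x^2*z - y^2*z + z
tr(b a b a b^-1 a b) = tr(a b^2 a b a) * tr(b) - tr(a b^2 a b a b) = x*y^2*z^2 - x^2*y*z - y^3*z - y*z^3 + x*z^2 + 3*y*z - x
tr(a b a b a b a) = tr(a) * tr(b a b a b a) - tr(b a b a b) = x*z^3 - y*z^2 - 2*x*z + y
tr(a b a b a b a b) = tr(a b a b) * tr(a b a b) - tr(1) = z^4 - 4*z^2 + 2
tr(b a b a b^-1 a b a) = tr(a b a b a b a) * tr(b) - tr(a b a b a b a b) = x*y*z^3 - y^2*z^2 - z^4 - 2*x*y*z + y^2 + 4*z^2 - 2
tr(b a b^-1 a b a^-1 b a) = tr(b a b a b^-1 a b) * tr(a) - tr(b a b a b^-1 a b a) = x^2*y^2*z^2 - x^3*y*z - x*y^3*z - 2*x*y*z^3 + x^2*z^2 + y^2*z^2 + z^4 + 5*x*y*z - x^2 - y^2 - 4*z^2 + 2
tr(b^-1 a b a^-1 b a^-1 b a) = tr(b a b^-1 a b a^-1 b) * tr(a) - tr(b a b^-1 a b a^-1 b a) = x^3*y^3*z - x^4*y^2 - x^2*y^4 - 3*x^2*y^2*z^2 + 2*x^3*y*z + 2*x*y^3*z + 3*x*y*z^3 + 4*x^2*y^2 - x^2*z^2 - y^2*z^2 - z^4 - 8*x*y*z + y^2 + 4*z^2 - 2
tr(b^-1 a b a^-1 b a^-1 b a^-1) = tr(b^-1 a b a^-1 b a^-1 b) * tr(a) - tr(b^-1 a b a^-1 b a^-1 b a) = -x^3*y^3*z + x^4*y^2 + x^2*y^4 + 3*x^2*y^2*z^2 - 2*x^3*y*z - 2*x*y^3*z - 3*x*y*z^3 - 3*x^2*y^2 + x^2*z^2 + y^2*z^2 + z^4 + 7*x*y*z - x^2 - y^2 - 4*z^2 + 2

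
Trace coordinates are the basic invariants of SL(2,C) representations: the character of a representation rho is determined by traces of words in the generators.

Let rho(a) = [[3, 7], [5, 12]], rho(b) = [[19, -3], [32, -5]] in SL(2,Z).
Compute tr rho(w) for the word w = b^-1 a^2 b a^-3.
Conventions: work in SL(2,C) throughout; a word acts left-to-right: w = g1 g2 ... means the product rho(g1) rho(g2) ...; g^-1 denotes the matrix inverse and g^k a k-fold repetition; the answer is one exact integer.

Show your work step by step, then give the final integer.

rho(b^-1) = [[-5, 3], [-32, 19]]
... * rho(a) = [[3, 7], [5, 12]]  ->  [[0, 1], [-1, 4]]
... * rho(a) = [[3, 7], [5, 12]]  ->  [[5, 12], [17, 41]]
... * rho(b) = [[19, -3], [32, -5]]  ->  [[479, -75], [1635, -256]]
... * rho(a^-1) = [[12, -7], [-5, 3]]  ->  [[6123, -3578], [20900, -12213]]
... * rho(a^-1) = [[12, -7], [-5, 3]]  ->  [[91366, -53595], [311865, -182939]]
... * rho(a^-1) = [[12, -7], [-5, 3]]  ->  [[1364367, -800347], [4657075, -2731872]]
tr = 1364367 + -2731872 = -1367505

-1367505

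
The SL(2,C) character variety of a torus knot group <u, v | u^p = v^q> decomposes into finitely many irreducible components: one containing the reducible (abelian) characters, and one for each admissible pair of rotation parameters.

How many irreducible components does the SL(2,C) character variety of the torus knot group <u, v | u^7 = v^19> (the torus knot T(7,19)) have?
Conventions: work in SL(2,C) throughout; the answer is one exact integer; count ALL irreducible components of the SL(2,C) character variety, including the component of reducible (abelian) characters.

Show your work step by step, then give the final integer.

Gamma = < u, v | u^7 = v^19 > (torus knot T(7,19)); the central element u^7 = v^19 acts as +I or -I in any irreducible SL(2,C) representation.
This locks tr(u) to 2*cos(pi*alpha/7), alpha in 1..6, and tr(v) to 2*cos(pi*beta/19), beta in 1..18, on each component of irreducible characters.
Consistency of u^7 = (-1)^alpha I with v^19 = (-1)^beta I forces alpha = beta (mod 2).
count pairs: odd alpha (3 choices) x odd beta (9), plus even alpha (3) x even beta (9): 3*9 + 3*9 = 54.
That is 54 components of irreducible characters, and with the reducible (abelian) component the total is 55.

55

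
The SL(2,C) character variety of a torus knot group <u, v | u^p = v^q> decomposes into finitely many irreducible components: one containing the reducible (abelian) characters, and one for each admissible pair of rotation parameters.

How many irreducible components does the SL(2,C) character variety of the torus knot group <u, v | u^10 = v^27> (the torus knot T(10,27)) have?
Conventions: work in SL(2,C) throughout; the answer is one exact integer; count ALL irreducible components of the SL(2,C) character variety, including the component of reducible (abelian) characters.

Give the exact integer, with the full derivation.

Gamma = < u, v | u^10 = v^27 > (torus knot T(10,27)); the central element u^10 = v^27 acts as +I or -I in any irreducible SL(2,C) representation.
So on each irreducible component the traces are pinned: tr(u) = 2*cos(pi*alpha/10) with 1 <= alpha <= 9, tr(v) = 2*cos(pi*beta/27) with 1 <= beta <= 26.
Consistency of u^10 = (-1)^alpha I with v^27 = (-1)^beta I forces alpha = beta (mod 2).
count pairs: odd alpha (5 choices) x odd beta (13), plus even alpha (4) x even beta (13): 5*13 + 4*13 = 117.
components with irreducible characters: 117; plus the single component of reducible (abelian) characters: total 118.

118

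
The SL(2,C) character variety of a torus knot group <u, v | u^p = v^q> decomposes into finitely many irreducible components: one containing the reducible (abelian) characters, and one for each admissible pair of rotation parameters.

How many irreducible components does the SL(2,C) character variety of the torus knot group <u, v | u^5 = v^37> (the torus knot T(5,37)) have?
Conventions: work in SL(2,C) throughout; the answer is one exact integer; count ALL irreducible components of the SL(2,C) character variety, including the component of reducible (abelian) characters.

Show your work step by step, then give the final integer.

For T(5,37): irreducibility forces the central element u^5 = v^37 to one of +I, -I.
So on each irreducible component the traces are pinned: tr(u) = 2*cos(pi*alpha/5) with 1 <= alpha <= 4, tr(v) = 2*cos(pi*beta/37) with 1 <= beta <= 36.
Consistency of u^5 = (-1)^alpha I with v^37 = (-1)^beta I forces alpha = beta (mod 2).
count pairs: odd alpha (2 choices) x odd beta (18), plus even alpha (2) x even beta (18): 2*18 + 2*18 = 72.
Total: 72 irreducible-character components + 1 reducible (abelian) component = 73.

73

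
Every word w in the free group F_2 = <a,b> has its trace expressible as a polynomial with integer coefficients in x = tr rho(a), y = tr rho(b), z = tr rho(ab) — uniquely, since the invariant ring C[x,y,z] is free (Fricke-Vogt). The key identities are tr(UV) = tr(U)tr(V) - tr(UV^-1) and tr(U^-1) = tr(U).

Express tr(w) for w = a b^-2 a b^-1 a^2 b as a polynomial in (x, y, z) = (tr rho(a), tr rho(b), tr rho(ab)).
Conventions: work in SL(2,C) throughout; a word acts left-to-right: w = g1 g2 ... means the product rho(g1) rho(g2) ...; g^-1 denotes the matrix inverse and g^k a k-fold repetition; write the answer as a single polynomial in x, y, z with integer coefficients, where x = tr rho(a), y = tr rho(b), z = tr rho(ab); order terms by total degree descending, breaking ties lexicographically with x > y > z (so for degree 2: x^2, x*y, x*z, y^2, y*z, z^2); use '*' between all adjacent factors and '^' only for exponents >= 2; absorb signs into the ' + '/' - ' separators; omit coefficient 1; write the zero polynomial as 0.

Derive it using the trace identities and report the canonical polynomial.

x^3*y^3*z - x^2*y^4 - 2*x^2*y^2*z^2 - x^3*y*z + x*y^3*z + x*y*z^3 + 2*x^2*y^2 + x^2*z^2 - 2*x*y*z + y^2 - 2

trace(b a^2) = trace(a) * trace(b a) - trace(b)  (reduce the a square) = x*z - y
so trace(a^2 b a) = trace(a) * trace(b a^2) - trace(b a)  (reduce the a square) = x^2*z - x*y - z
reduce: trace(a^3 b a) = trace(a) * trace(a^2 b a) - trace(a^2 b)  (reduce the a square) = x^3*z - x^2*y - 2*x*z + y
trace(b a b a) = trace(a b) * trace(a b) - trace(1)  (split on a) = z^2 - 2
so trace(b a b) = trace(b) * trace(a b) - trace(a)  (reduce the b square) = y*z - x
reduce: trace(a b a b a) = trace(a) * trace(b a b a) - trace(b a b)  (reduce the a square) = x*z^2 - y*z - x
trace(a^3 b a b) = trace(a) * trace(a b a b a) - trace(a b a b)  (reduce the a square) = x^2*z^2 - x*y*z - x^2 - z^2 + 2
reduce: trace(a^2 b a b^-1 a) = trace(a^3 b a) * trace(b) - trace(a^3 b a b)  (eliminate b^-1) = x^3*y*z - x^2*y^2 - x^2*z^2 - x*y*z + x^2 + y^2 + z^2 - 2
trace(b^2) = trace(b) * trace(b) - trace(1)  (reduce the b square) = y^2 - 2
reduce: trace(b a^2 b) = trace(a) * trace(b^2 a) - trace(b^2)  (reduce the a square) = x*y*z - x^2 - y^2 + 2
reduce: trace(a b a^2 b a) = trace(a) * trace(b a^2 b a) - trace(b a^2 b)  (reduce the a square) = x^2*z^2 - 2*x*y*z + y^2 - 2
reduce: trace(b a b a b a) = trace(b a b a) * trace(b a) - trace(a b)  (split on b) = z^3 - 3*z
trace(b a b a b) = trace(b) * trace(a b a b) - trace(a b a)  (reduce the b square) = y*z^2 - x*z - y
trace(a b a^2 b a b) = trace(a) * trace(b a b a b a) - trace(b a b a b)  (reduce the a square) = x*z^3 - y*z^2 - 2*x*z + y
trace(a^2 b a b^-1 a b) = trace(a b a^2 b a) * trace(b) - trace(a b a^2 b a b)  (eliminate b^-1) = x^2*y*z^2 - 2*x*y^2*z - x*z^3 + y^3 + y*z^2 + 2*x*z - 3*y
so trace(b^-1 a b^-1 a^2 b a) = trace(a^2 b a b^-1 a) * trace(b) - trace(a^2 b a b^-1 a b)  (eliminate b^-1) = x^3*y^2*z - x^2*y^3 - 2*x^2*y*z^2 + x*y^2*z + x*z^3 + x^2*y - 2*x*z + y
reduce: trace(a b^-1 a^2 b a) = trace(a^2 b a^2) * trace(b) - trace(a^2 b a^2 b)  (eliminate b^-1) = x^3*y*z - x^2*y^2 - x^2*z^2 + 2
reduce: trace(a b^-2 a b^-1 a^2 b) = trace(b^-1 a b^-1 a^2 b a) * trace(b) - trace(b^-1 a b^-1 a^2 b a b)  (eliminate b^-1) = x^3*y^3*z - x^2*y^4 - 2*x^2*y^2*z^2 - x^3*y*z + x*y^3*z + x*y*z^3 + 2*x^2*y^2 + x^2*z^2 - 2*x*y*z + y^2 - 2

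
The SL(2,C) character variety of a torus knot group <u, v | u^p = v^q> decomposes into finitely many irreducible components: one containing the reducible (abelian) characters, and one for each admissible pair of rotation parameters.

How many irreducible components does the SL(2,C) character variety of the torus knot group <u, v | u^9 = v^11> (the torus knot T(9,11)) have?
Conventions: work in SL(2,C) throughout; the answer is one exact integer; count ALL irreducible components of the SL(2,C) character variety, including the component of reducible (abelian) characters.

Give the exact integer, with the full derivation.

41

In the torus knot group T(9,11), u^9 = v^11 is central, so an irreducible representation sends it to +I or -I (Schur).
On an irreducible component, tr(u) is locked at 2*cos(pi*alpha/9) for some alpha in 1..8, and tr(v) at 2*cos(pi*beta/11) for some beta in 1..10.
The two central values (-1)^alpha I and (-1)^beta I must be the same matrix, so alpha and beta share a parity.
count pairs: odd alpha (4 choices) x odd beta (5), plus even alpha (4) x even beta (5): 4*5 + 4*5 = 40.
Total: 40 irreducible-character components + 1 reducible (abelian) component = 41.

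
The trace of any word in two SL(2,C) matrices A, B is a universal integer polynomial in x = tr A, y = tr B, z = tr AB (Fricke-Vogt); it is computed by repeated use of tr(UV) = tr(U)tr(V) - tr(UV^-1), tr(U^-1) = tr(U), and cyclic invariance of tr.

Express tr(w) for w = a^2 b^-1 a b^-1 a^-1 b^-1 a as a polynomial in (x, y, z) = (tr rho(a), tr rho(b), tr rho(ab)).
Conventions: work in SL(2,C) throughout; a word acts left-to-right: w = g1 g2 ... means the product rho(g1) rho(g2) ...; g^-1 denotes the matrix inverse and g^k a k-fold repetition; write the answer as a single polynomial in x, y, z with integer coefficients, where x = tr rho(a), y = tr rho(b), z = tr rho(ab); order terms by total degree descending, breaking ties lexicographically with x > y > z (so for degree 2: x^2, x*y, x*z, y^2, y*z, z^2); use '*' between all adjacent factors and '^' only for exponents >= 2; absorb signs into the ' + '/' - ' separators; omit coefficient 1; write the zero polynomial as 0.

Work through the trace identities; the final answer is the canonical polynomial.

x^4*y^2*z - x^5*y - 2*x^3*y*z^2 + x^4*z - 2*x^2*y^2*z + x^2*z^3 + 4*x^3*y + 3*x*y*z^2 - 4*x^2*z - z^3 - 3*x*y + 3*z

tr(a^2) = tr(a) * tr(a) - tr(1) = x^2 - 2
tr(a^3) = tr(a) * tr(a^2) - tr(a) = x^3 - 3*x
tr(a^4) = tr(a) * tr(a^3) - tr(a^2) = x^4 - 4*x^2 + 2
tr(b a^2) = tr(a) * tr(b a) - tr(b) = x*z - y
tr(b a^3) = tr(a) * tr(b a^2) - tr(b a) = x^2*z - x*y - z
tr(a^4 b) = tr(a) * tr(b a^3) - tr(b a^2) = x^3*z - x^2*y - 2*x*z + y
tr(a b^-1 a^3) = tr(a^4) * tr(b) - tr(a^4 b) = x^4*y - x^3*z - 3*x^2*y + 2*x*z + y
tr(b a b a) = tr(b a) * tr(b a) - tr(1)   [split at repeated b] = z^2 - 2
tr(b a b) = tr(b) * tr(a b) - tr(a) = y*z - x
tr(b a b a^2) = tr(a) * tr(b a b a) - tr(b a b) = x*z^2 - y*z - x
tr(a^3 b a b) = tr(a) * tr(b a b a^2) - tr(b a b a) = x^2*z^2 - x*y*z - x^2 - z^2 + 2
tr(a b^-1 a^3 b) = tr(a^3 b a) * tr(b) - tr(a^3 b a b) = x^3*y*z - x^2*y^2 - x^2*z^2 - x*y*z + x^2 + y^2 + z^2 - 2
tr(b^-1 a^3 b^-1 a) = tr(a b^-1 a^3) * tr(b) - tr(a b^-1 a^3 b) = x^4*y^2 - 2*x^3*y*z - 2*x^2*y^2 + x^2*z^2 + 3*x*y*z - x^2 - z^2 + 2
tr(b^-1 a^3 b^-1 a b^-1) = tr(b^-1 a^3 b^-1 a) * tr(b) - tr(b^-1 a^3 b^-1 a b) = x^4*y^3 - 2*x^3*y^2*z - x^4*y - 2*x^2*y^3 + x^2*y*z^2 + x^3*z + 3*x*y^2*z + 2*x^2*y - y*z^2 - 2*x*z + y
tr(a^5) = tr(a) * tr(a^4) - tr(a^3) = x^5 - 5*x^3 + 5*x
tr(a^5 b) = tr(a) * tr(a^2 b a^2) - tr(a^2 b a) = x^4*z - x^3*y - 3*x^2*z + 2*x*y + z
tr(a^2 b^-1 a^3) = tr(a^5) * tr(b) - tr(a^5 b) = x^5*y - x^4*z - 4*x^3*y + 3*x^2*z + 3*x*y - z
tr(b^2) = tr(b) * tr(b) - tr(1) = y^2 - 2
tr(b^2 a^2) = tr(a) * tr(b^2 a) - tr(b^2) = x*y*z - x^2 - y^2 + 2
tr(b a^3 b) = tr(a) * tr(b^2 a^2) - tr(b^2 a) = x^2*y*z - x^3 - x*y^2 - y*z + 3*x
tr(a^3 b a^2 b) = tr(a) * tr(b a^3 b a) - tr(b a^3 b) = x^3*z^2 - 2*x^2*y*z + x*y^2 - x*z^2 + y*z - x
tr(a^2 b^-1 a^3 b) = tr(a^3 b a^2) * tr(b) - tr(a^3 b a^2 b) = x^4*y*z - x^3*y^2 - x^3*z^2 - x^2*y*z + x*y^2 + x*z^2 + x
tr(a b^-1 a^3 b^-1 a) = tr(a^2 b^-1 a^3) * tr(b) - tr(a^2 b^-1 a^3 b) = x^5*y^2 - 2*x^4*y*z - 3*x^3*y^2 + x^3*z^2 + 4*x^2*y*z + 2*x*y^2 - x*z^2 - y*z - x
tr(a^4 b a b) = tr(a) * tr(b a b a^3) - tr(b a b a^2) = x^3*z^2 - x^2*y*z - x^3 - 2*x*z^2 + y*z + 3*x
tr(a b a b^-1 a^3) = tr(a^4 b a) * tr(b) - tr(a^4 b a b) = x^4*y*z - x^3*y^2 - x^3*z^2 - 2*x^2*y*z + x^3 + 2*x*y^2 + 2*x*z^2 - 3*x
tr(b a b a b a) = tr(a b a b) * tr(a b) - tr(b a)   [split at repeated a] = z^3 - 3*z
tr(b a b a b) = tr(b) * tr(a b a b) - tr(a b a) = y*z^2 - x*z - y
tr(a b a b a b a) = tr(a) * tr(b a b a b a) - tr(b a b a b) = x*z^3 - y*z^2 - 2*x*z + y
tr(a^3 b a b a b) = tr(a) * tr(a b a b a b a) - tr(a b a b a b) = x^2*z^3 - x*y*z^2 - 2*x^2*z - z^3 + x*y + 3*z
tr(a b a b^-1 a^3 b) = tr(a^3 b a b a) * tr(b) - tr(a^3 b a b a b) = x^3*y*z^2 - x^2*y^2*z - x^2*z^3 - x^3*y - x*y*z^2 + 2*x^2*z + y^2*z + z^3 + 2*x*y - 3*z
tr(a b^-1 a^3 b^-1 a b) = tr(a b a b^-1 a^3) * tr(b) - tr(a b a b^-1 a^3 b) = x^4*y^2*z - x^3*y^3 - 2*x^3*y*z^2 - x^2*y^2*z + x^2*z^3 + 2*x^3*y + 2*x*y^3 + 3*x*y*z^2 - 2*x^2*z - y^2*z - z^3 - 5*x*y + 3*z
tr(b^-1 a^3 b^-1 a b^-1 a) = tr(a b^-1 a^3 b^-1 a) * tr(b) - tr(a b^-1 a^3 b^-1 a b) = x^5*y^3 - 3*x^4*y^2*z - 2*x^3*y^3 + 3*x^3*y*z^2 + 5*x^2*y^2*z - x^2*z^3 - 2*x^3*y - 4*x*y*z^2 + 2*x^2*z + z^3 + 4*x*y - 3*z
tr(a^2 b^-1 a b^-1 a^-1 b^-1 a) = tr(b^-1 a^3 b^-1 a b^-1) * tr(a) - tr(b^-1 a^3 b^-1 a b^-1 a) = x^4*y^2*z - x^5*y - 2*x^3*y*z^2 + x^4*z - 2*x^2*y^2*z + x^2*z^3 + 4*x^3*y + 3*x*y*z^2 - 4*x^2*z - z^3 - 3*x*y + 3*z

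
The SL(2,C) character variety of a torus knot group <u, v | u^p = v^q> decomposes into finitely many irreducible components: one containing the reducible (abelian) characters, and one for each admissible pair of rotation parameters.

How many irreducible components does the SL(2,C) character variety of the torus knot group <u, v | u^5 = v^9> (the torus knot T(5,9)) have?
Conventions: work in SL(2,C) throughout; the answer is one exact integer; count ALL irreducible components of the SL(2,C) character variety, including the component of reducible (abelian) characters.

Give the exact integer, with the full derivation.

In the torus knot group T(5,9), u^5 = v^9 is central, so an irreducible representation sends it to +I or -I (Schur).
This locks tr(u) to 2*cos(pi*alpha/5), alpha in 1..4, and tr(v) to 2*cos(pi*beta/9), beta in 1..8, on each component of irreducible characters.
The two central values (-1)^alpha I and (-1)^beta I must be the same matrix, so alpha and beta share a parity.
Enumerate parity-matched pairs: 2*4 odd-odd plus 2*4 even-even gives 16.
Total: 16 irreducible-character components + 1 reducible (abelian) component = 17.

17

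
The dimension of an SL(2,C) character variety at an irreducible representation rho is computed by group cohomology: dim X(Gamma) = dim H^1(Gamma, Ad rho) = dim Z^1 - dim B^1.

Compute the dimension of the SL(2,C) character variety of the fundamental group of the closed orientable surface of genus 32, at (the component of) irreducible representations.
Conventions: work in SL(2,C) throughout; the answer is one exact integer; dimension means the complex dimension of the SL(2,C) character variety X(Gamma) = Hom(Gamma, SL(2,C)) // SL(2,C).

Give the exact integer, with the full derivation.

186

The genus-32 surface group: 2g = 64 generators, one relator prod [a_i, b_i].
Before the relator condition, cocycle space has dim 3*64 = 192.
d_2 is surjective at irreducible rho (its cokernel H^2 is dual to H^0 = 0), so dim Z^1 = 192 - 3 = 189.
As always at irreducible rho, dim B^1 = 3.
dim X = dim H^1 = 189 - 3 = 186.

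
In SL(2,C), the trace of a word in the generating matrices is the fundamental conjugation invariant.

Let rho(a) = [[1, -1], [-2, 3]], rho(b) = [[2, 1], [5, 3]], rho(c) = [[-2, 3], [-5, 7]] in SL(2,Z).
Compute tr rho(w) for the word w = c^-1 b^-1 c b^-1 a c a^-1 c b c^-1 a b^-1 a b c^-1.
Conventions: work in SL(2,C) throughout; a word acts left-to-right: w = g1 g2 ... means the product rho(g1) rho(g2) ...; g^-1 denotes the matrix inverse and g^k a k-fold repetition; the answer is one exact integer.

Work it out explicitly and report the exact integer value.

-37462865

rho(c^-1) = [[7, -3], [5, -2]]
... * rho(b^-1) = [[3, -1], [-5, 2]]  ->  [[36, -13], [25, -9]]
... * rho(c) = [[-2, 3], [-5, 7]]  ->  [[-7, 17], [-5, 12]]
... * rho(b^-1) = [[3, -1], [-5, 2]]  ->  [[-106, 41], [-75, 29]]
... * rho(a) = [[1, -1], [-2, 3]]  ->  [[-188, 229], [-133, 162]]
... * rho(c) = [[-2, 3], [-5, 7]]  ->  [[-769, 1039], [-544, 735]]
... * rho(a^-1) = [[3, 1], [2, 1]]  ->  [[-229, 270], [-162, 191]]
... * rho(c) = [[-2, 3], [-5, 7]]  ->  [[-892, 1203], [-631, 851]]
... * rho(b) = [[2, 1], [5, 3]]  ->  [[4231, 2717], [2993, 1922]]
... * rho(c^-1) = [[7, -3], [5, -2]]  ->  [[43202, -18127], [30561, -12823]]
... * rho(a) = [[1, -1], [-2, 3]]  ->  [[79456, -97583], [56207, -69030]]
... * rho(b^-1) = [[3, -1], [-5, 2]]  ->  [[726283, -274622], [513771, -194267]]
... * rho(a) = [[1, -1], [-2, 3]]  ->  [[1275527, -1550149], [902305, -1096572]]
... * rho(b) = [[2, 1], [5, 3]]  ->  [[-5199691, -3374920], [-3678250, -2387411]]
... * rho(c^-1) = [[7, -3], [5, -2]]  ->  [[-53272437, 22348913], [-37684805, 15809572]]
tr = -53272437 + 15809572 = -37462865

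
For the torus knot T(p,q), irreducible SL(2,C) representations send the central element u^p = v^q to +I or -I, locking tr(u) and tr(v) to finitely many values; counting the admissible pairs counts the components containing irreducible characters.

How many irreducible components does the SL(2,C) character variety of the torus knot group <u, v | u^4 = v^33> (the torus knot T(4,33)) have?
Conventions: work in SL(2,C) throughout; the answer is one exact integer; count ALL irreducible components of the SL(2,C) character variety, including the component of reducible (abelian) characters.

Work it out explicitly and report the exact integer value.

49

In the torus knot group T(4,33), u^4 = v^33 is central, so an irreducible representation sends it to +I or -I (Schur).
So on each irreducible component the traces are pinned: tr(u) = 2*cos(pi*alpha/4) with 1 <= alpha <= 3, tr(v) = 2*cos(pi*beta/33) with 1 <= beta <= 32.
u^4 = (-1)^alpha I and v^33 = (-1)^beta I must agree, so alpha and beta have equal parity.
Counting: 2 odd alphas x 16 odd betas + 1 even alphas x 16 even betas = 32 + 16 = 48.
components with irreducible characters: 48; plus the single component of reducible (abelian) characters: total 49.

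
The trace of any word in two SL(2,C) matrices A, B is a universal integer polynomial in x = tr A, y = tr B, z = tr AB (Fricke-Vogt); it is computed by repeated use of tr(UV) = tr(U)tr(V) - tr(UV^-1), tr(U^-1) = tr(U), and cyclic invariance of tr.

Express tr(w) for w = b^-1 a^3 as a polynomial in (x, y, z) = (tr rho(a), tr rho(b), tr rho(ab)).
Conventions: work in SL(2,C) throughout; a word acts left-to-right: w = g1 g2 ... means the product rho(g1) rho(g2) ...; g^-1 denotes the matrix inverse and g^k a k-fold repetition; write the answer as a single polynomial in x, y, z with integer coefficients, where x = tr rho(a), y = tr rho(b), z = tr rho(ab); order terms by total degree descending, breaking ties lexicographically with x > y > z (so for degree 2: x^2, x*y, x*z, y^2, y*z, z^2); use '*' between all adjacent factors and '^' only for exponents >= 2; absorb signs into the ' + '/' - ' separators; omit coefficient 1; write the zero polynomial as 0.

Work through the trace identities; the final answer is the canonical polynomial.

and trace(a^2) = trace(a) trace(a) - trace(1) = x^2 - 2
trace(a^3) = trace(a) trace(a^2) - trace(a) = x^3 - 3*x
trace(a b a) = trace(a) trace(b a) - trace(b) = x*z - y
and trace(a^3 b) = trace(a) trace(a b a) - trace(a b) = x^2*z - x*y - z
trace(b^-1 a^3) = trace(a^3) trace(b) - trace(a^3 b) = x^3*y - x^2*z - 2*x*y + z

x^3*y - x^2*z - 2*x*y + z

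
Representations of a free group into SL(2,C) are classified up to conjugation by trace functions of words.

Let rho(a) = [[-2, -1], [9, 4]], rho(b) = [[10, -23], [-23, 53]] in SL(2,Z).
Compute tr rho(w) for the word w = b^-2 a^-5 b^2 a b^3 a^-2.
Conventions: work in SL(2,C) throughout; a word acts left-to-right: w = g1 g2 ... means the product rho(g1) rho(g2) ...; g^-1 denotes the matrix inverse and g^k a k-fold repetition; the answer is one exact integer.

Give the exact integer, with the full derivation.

-3796129519827

rho(b^-1) = [[53, 23], [23, 10]]
... * rho(b^-1) = [[53, 23], [23, 10]]  ->  [[3338, 1449], [1449, 629]]
... * rho(a^-1) = [[4, 1], [-9, -2]]  ->  [[311, 440], [135, 191]]
... * rho(a^-1) = [[4, 1], [-9, -2]]  ->  [[-2716, -569], [-1179, -247]]
... * rho(a^-1) = [[4, 1], [-9, -2]]  ->  [[-5743, -1578], [-2493, -685]]
... * rho(a^-1) = [[4, 1], [-9, -2]]  ->  [[-8770, -2587], [-3807, -1123]]
... * rho(a^-1) = [[4, 1], [-9, -2]]  ->  [[-11797, -3596], [-5121, -1561]]
... * rho(b) = [[10, -23], [-23, 53]]  ->  [[-35262, 80743], [-15307, 35050]]
... * rho(b) = [[10, -23], [-23, 53]]  ->  [[-2209709, 5090405], [-959220, 2209711]]
... * rho(a) = [[-2, -1], [9, 4]]  ->  [[50233063, 22571329], [21805839, 9798064]]
... * rho(b) = [[10, -23], [-23, 53]]  ->  [[-16809937, 40919988], [-7297082, 17763095]]
... * rho(b) = [[10, -23], [-23, 53]]  ->  [[-1109259094, 2555387915], [-481522005, 1109276921]]
... * rho(b) = [[10, -23], [-23, 53]]  ->  [[-69866512985, 160948518657], [-30328589233, 69866682928]]
... * rho(a^-1) = [[4, 1], [-9, -2]]  ->  [[-1728002719853, -391763550299], [-750114503284, -170061955089]]
... * rho(a^-1) = [[4, 1], [-9, -2]]  ->  [[-3386138926721, -944475619255], [-1469900417335, -409990593106]]
tr = -3386138926721 + -409990593106 = -3796129519827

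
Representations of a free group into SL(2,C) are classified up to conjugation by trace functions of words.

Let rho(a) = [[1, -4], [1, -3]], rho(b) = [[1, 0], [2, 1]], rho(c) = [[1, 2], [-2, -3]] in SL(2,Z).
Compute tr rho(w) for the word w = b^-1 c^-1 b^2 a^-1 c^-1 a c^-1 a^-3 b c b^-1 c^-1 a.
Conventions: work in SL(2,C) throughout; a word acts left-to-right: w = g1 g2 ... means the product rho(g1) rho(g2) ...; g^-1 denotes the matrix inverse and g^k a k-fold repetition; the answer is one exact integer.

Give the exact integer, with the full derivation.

rho(b^-1) = [[1, 0], [-2, 1]]
... * rho(c^-1) = [[-3, -2], [2, 1]]  ->  [[-3, -2], [8, 5]]
... * rho(b) = [[1, 0], [2, 1]]  ->  [[-7, -2], [18, 5]]
... * rho(b) = [[1, 0], [2, 1]]  ->  [[-11, -2], [28, 5]]
... * rho(a^-1) = [[-3, 4], [-1, 1]]  ->  [[35, -46], [-89, 117]]
... * rho(c^-1) = [[-3, -2], [2, 1]]  ->  [[-197, -116], [501, 295]]
... * rho(a) = [[1, -4], [1, -3]]  ->  [[-313, 1136], [796, -2889]]
... * rho(c^-1) = [[-3, -2], [2, 1]]  ->  [[3211, 1762], [-8166, -4481]]
... * rho(a^-1) = [[-3, 4], [-1, 1]]  ->  [[-11395, 14606], [28979, -37145]]
... * rho(a^-1) = [[-3, 4], [-1, 1]]  ->  [[19579, -30974], [-49792, 78771]]
... * rho(a^-1) = [[-3, 4], [-1, 1]]  ->  [[-27763, 47342], [70605, -120397]]
... * rho(b) = [[1, 0], [2, 1]]  ->  [[66921, 47342], [-170189, -120397]]
... * rho(c) = [[1, 2], [-2, -3]]  ->  [[-27763, -8184], [70605, 20813]]
... * rho(b^-1) = [[1, 0], [-2, 1]]  ->  [[-11395, -8184], [28979, 20813]]
... * rho(c^-1) = [[-3, -2], [2, 1]]  ->  [[17817, 14606], [-45311, -37145]]
... * rho(a) = [[1, -4], [1, -3]]  ->  [[32423, -115086], [-82456, 292679]]
tr = 32423 + 292679 = 325102

325102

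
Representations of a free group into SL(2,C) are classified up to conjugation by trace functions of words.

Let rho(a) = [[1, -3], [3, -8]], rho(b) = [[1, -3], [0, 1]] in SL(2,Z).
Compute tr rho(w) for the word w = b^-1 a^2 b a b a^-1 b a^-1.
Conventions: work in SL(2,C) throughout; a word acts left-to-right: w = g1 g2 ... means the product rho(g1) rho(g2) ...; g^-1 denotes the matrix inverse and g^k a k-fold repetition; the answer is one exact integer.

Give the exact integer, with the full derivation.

18119

rho(b^-1) = [[1, 3], [0, 1]]
... * rho(a) = [[1, -3], [3, -8]]  ->  [[10, -27], [3, -8]]
... * rho(a) = [[1, -3], [3, -8]]  ->  [[-71, 186], [-21, 55]]
... * rho(b) = [[1, -3], [0, 1]]  ->  [[-71, 399], [-21, 118]]
... * rho(a) = [[1, -3], [3, -8]]  ->  [[1126, -2979], [333, -881]]
... * rho(b) = [[1, -3], [0, 1]]  ->  [[1126, -6357], [333, -1880]]
... * rho(a^-1) = [[-8, 3], [-3, 1]]  ->  [[10063, -2979], [2976, -881]]
... * rho(b) = [[1, -3], [0, 1]]  ->  [[10063, -33168], [2976, -9809]]
... * rho(a^-1) = [[-8, 3], [-3, 1]]  ->  [[19000, -2979], [5619, -881]]
tr = 19000 + -881 = 18119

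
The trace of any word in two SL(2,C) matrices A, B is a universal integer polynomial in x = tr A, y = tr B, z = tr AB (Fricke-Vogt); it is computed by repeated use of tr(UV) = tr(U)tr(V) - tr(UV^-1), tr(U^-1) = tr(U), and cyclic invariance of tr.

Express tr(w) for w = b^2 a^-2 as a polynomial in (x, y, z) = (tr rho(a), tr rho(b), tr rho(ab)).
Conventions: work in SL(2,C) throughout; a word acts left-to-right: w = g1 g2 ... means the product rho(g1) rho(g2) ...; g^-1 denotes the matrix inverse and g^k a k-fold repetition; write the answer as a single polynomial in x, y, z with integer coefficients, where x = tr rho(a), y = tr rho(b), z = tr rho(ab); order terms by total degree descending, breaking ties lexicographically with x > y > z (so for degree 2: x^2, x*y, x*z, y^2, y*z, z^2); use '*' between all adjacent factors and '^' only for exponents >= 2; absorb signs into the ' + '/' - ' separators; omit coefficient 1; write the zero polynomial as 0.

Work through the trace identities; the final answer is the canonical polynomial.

tr(b^2) = tr(b)*tr(b) - tr(1)  (reduce the b square) = y^2 - 2
tr(b^2 a) = tr(b)*tr(a b) - tr(a)  (reduce the b square) = y*z - x
tr(b^2 a^-1) = tr(b^2)*tr(a) - tr(b^2 a)  (eliminate a^-1) = x*y^2 - y*z - x
tr(b^2 a^-2) = tr(b^2 a^-1)*tr(a) - tr(b^2)  (eliminate a^-1) = x^2*y^2 - x*y*z - x^2 - y^2 + 2

x^2*y^2 - x*y*z - x^2 - y^2 + 2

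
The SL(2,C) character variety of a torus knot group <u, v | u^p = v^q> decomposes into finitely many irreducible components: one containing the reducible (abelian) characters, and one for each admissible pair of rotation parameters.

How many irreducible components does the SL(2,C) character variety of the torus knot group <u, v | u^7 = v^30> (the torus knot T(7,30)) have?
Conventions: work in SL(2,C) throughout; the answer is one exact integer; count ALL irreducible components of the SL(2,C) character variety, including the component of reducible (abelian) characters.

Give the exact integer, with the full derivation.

88

In the torus knot group T(7,30), u^7 = v^30 is central, so an irreducible representation sends it to +I or -I (Schur).
So on each irreducible component the traces are pinned: tr(u) = 2*cos(pi*alpha/7) with 1 <= alpha <= 6, tr(v) = 2*cos(pi*beta/30) with 1 <= beta <= 29.
Consistency of u^7 = (-1)^alpha I with v^30 = (-1)^beta I forces alpha = beta (mod 2).
Counting: 3 odd alphas x 15 odd betas + 3 even alphas x 14 even betas = 45 + 42 = 87.
components with irreducible characters: 87; plus the single component of reducible (abelian) characters: total 88.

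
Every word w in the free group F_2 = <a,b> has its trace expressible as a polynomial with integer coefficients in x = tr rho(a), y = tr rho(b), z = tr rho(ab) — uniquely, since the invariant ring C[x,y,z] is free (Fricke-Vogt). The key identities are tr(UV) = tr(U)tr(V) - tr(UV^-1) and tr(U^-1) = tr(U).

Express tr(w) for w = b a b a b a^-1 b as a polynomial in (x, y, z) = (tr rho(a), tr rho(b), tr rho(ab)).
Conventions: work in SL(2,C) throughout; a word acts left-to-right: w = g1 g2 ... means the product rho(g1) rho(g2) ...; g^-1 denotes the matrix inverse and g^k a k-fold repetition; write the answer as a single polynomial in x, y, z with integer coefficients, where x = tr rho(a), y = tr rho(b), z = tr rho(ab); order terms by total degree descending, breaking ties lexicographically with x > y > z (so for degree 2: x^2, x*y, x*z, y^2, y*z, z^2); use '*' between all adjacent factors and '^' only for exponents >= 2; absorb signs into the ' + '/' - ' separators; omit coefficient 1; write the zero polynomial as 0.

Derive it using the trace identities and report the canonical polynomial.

x*y^2*z^2 - x^2*y*z - y*z^3 - x*y^2 + 2*y*z + x

tr(a b a b) = tr(b a) tr(b a) - tr(1)   [split at a repeated b] = z^2 - 2
tr(a b a) = tr(a) tr(b a) - tr(b)   [square of a] = x*z - y
tr(b a b a b) = tr(b) tr(a b a b) - tr(a b a)   [square of b] = y*z^2 - x*z - y
tr(b^2 a b a b) = tr(b) tr(b a b a b) - tr(b a b a)   [square of b] = y^2*z^2 - x*y*z - y^2 - z^2 + 2
use: tr(a b a b a b) = tr(b a) tr(b a b a) - tr(b^-1 a^-1)   [split at a repeated b] = z^3 - 3*z
tr(b a b) = tr(b) tr(a b) - tr(a)   [square of b] = y*z - x
apply: tr(a b a b a) = tr(a) tr(b a b a) - tr(b a b)   [square of a] = x*z^2 - y*z - x
tr(b^2 a b a b a) = tr(b) tr(a b a b a b) - tr(a b a b a)   [square of b] = y*z^3 - x*z^2 - 2*y*z + x
apply: tr(b a b a b a^-1 b) = tr(b^2 a b a b) tr(a) - tr(b^2 a b a b a)   [inverse elimination on a] = x*y^2*z^2 - x^2*y*z - y*z^3 - x*y^2 + 2*y*z + x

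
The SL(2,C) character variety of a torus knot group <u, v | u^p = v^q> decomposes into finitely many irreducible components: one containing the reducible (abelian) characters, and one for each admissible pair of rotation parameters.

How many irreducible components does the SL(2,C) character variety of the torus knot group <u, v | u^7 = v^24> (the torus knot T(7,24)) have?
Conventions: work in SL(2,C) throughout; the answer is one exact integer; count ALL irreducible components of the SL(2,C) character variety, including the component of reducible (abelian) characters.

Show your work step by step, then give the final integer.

70

Gamma = < u, v | u^7 = v^24 > (torus knot T(7,24)); the central element u^7 = v^24 acts as +I or -I in any irreducible SL(2,C) representation.
On an irreducible component, tr(u) is locked at 2*cos(pi*alpha/7) for some alpha in 1..6, and tr(v) at 2*cos(pi*beta/24) for some beta in 1..23.
Consistency of u^7 = (-1)^alpha I with v^24 = (-1)^beta I forces alpha = beta (mod 2).
Counting: 3 odd alphas x 12 odd betas + 3 even alphas x 11 even betas = 36 + 33 = 69.
Total: 69 irreducible-character components + 1 reducible (abelian) component = 70.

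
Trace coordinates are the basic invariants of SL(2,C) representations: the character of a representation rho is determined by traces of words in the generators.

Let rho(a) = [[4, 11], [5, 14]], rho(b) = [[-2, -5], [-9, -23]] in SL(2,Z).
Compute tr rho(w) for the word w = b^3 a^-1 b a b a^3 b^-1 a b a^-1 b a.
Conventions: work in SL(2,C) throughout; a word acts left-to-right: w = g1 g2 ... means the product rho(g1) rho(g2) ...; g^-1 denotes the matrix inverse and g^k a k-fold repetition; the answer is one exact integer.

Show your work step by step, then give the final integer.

rho(b) = [[-2, -5], [-9, -23]]
... * rho(b) = [[-2, -5], [-9, -23]]  ->  [[49, 125], [225, 574]]
... * rho(b) = [[-2, -5], [-9, -23]]  ->  [[-1223, -3120], [-5616, -14327]]
... * rho(a^-1) = [[14, -11], [-5, 4]]  ->  [[-1522, 973], [-6989, 4468]]
... * rho(b) = [[-2, -5], [-9, -23]]  ->  [[-5713, -14769], [-26234, -67819]]
... * rho(a) = [[4, 11], [5, 14]]  ->  [[-96697, -269609], [-444031, -1238040]]
... * rho(b) = [[-2, -5], [-9, -23]]  ->  [[2619875, 6684492], [12030422, 30695075]]
... * rho(a) = [[4, 11], [5, 14]]  ->  [[43901960, 122401513], [201597063, 562065692]]
... * rho(a) = [[4, 11], [5, 14]]  ->  [[787615405, 2196542742], [3616716712, 10086487381]]
... * rho(a) = [[4, 11], [5, 14]]  ->  [[14133175330, 39415367843], [64899303753, 180994707166]]
... * rho(b^-1) = [[-23, 5], [9, -2]]  ->  [[29675277997, -8164859036], [136268378175, -37492895567]]
... * rho(a) = [[4, 11], [5, 14]]  ->  [[77876816808, 212120031463], [357609034865, 974051621987]]
... * rho(b) = [[-2, -5], [-9, -23]]  ->  [[-2064833916783, -5268144807689], [-9481682667613, -24191232480026]]
... * rho(a^-1) = [[14, -11], [-5, 4]]  ->  [[-2566950796517, 1640593853857], [-11787394946452, 7533579423639]]
... * rho(b) = [[-2, -5], [-9, -23]]  ->  [[-9631443091679, -24898904656126], [-44227424919847, -114335352011437]]
... * rho(a) = [[4, 11], [5, 14]]  ->  [[-163020295647346, -454530539194233], [-748586459736573, -2087196602278435]]
tr = -163020295647346 + -2087196602278435 = -2250216897925781

-2250216897925781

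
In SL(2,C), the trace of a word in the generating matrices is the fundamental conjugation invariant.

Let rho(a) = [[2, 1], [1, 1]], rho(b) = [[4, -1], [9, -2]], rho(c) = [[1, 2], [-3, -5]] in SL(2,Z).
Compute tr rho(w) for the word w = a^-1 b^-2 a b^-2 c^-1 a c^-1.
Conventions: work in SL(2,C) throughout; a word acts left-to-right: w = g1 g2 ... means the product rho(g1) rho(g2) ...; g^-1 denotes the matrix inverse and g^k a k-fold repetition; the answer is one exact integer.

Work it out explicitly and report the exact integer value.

429

rho(a^-1) = [[1, -1], [-1, 2]]
... * rho(b^-1) = [[-2, 1], [-9, 4]]  ->  [[7, -3], [-16, 7]]
... * rho(b^-1) = [[-2, 1], [-9, 4]]  ->  [[13, -5], [-31, 12]]
... * rho(a) = [[2, 1], [1, 1]]  ->  [[21, 8], [-50, -19]]
... * rho(b^-1) = [[-2, 1], [-9, 4]]  ->  [[-114, 53], [271, -126]]
... * rho(b^-1) = [[-2, 1], [-9, 4]]  ->  [[-249, 98], [592, -233]]
... * rho(c^-1) = [[-5, -2], [3, 1]]  ->  [[1539, 596], [-3659, -1417]]
... * rho(a) = [[2, 1], [1, 1]]  ->  [[3674, 2135], [-8735, -5076]]
... * rho(c^-1) = [[-5, -2], [3, 1]]  ->  [[-11965, -5213], [28447, 12394]]
tr = -11965 + 12394 = 429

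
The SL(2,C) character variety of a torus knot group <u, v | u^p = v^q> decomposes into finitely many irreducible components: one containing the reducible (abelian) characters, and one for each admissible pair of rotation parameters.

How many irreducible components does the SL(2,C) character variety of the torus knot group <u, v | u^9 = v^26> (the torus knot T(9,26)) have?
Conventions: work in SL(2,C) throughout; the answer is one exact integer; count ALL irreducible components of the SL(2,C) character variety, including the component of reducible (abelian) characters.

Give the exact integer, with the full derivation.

Gamma = < u, v | u^9 = v^26 > (torus knot T(9,26)); the central element u^9 = v^26 acts as +I or -I in any irreducible SL(2,C) representation.
So on each irreducible component the traces are pinned: tr(u) = 2*cos(pi*alpha/9) with 1 <= alpha <= 8, tr(v) = 2*cos(pi*beta/26) with 1 <= beta <= 25.
Consistency of u^9 = (-1)^alpha I with v^26 = (-1)^beta I forces alpha = beta (mod 2).
Counting: 4 odd alphas x 13 odd betas + 4 even alphas x 12 even betas = 52 + 48 = 100.
Total: 100 irreducible-character components + 1 reducible (abelian) component = 101.

101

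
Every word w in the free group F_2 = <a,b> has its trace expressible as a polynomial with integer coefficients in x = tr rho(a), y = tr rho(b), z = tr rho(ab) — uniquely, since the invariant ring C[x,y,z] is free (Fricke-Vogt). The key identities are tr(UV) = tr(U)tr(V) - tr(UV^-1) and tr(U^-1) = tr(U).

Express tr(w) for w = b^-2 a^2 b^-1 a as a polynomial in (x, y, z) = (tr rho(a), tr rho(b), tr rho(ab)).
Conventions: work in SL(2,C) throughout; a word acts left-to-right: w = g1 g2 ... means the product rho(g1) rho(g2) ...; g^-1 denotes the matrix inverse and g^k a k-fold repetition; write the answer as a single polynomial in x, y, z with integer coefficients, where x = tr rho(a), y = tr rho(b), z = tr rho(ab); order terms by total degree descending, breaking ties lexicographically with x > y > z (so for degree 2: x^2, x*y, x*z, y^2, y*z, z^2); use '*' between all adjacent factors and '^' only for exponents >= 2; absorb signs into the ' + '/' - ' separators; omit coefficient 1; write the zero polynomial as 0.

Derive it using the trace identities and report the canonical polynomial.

trace(a^2) = trace(a)*trace(a) - trace(1) = x^2 - 2
trace(a^3) = trace(a)*trace(a^2) - trace(a) = x^3 - 3*x
next, trace(a b a) = trace(a)*trace(b a) - trace(b) = x*z - y
and trace(a^3 b) = trace(a)*trace(a b a) - trace(a b) = x^2*z - x*y - z
trace(a b^-1 a^2) = trace(a^3)*trace(b) - trace(a^3 b) = x^3*y - x^2*z - 2*x*y + z
trace(b a b a) = trace(b a)*trace(b a) - trace(1)   [split at repeated b] = z^2 - 2
trace(b a b) = trace(b)*trace(a b) - trace(a) = y*z - x
trace(a^2 b a b) = trace(a)*trace(b a b a) - trace(b a b) = x*z^2 - y*z - x
and trace(a b^-1 a^2 b) = trace(a^2 b a)*trace(b) - trace(a^2 b a b) = x^2*y*z - x*y^2 - x*z^2 + x
and trace(a^2 b^-1 a b^-1) = trace(a b^-1 a^2)*trace(b) - trace(a b^-1 a^2 b) = x^3*y^2 - 2*x^2*y*z - x*y^2 + x*z^2 + y*z - x
trace(b^-2 a^2 b^-1 a) = trace(a^2 b^-1 a b^-1)*trace(b) - trace(a^2 b^-1 a) = x^3*y^3 - 2*x^2*y^2*z - x^3*y - x*y^3 + x*y*z^2 + x^2*z + y^2*z + x*y - z

x^3*y^3 - 2*x^2*y^2*z - x^3*y - x*y^3 + x*y*z^2 + x^2*z + y^2*z + x*y - z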